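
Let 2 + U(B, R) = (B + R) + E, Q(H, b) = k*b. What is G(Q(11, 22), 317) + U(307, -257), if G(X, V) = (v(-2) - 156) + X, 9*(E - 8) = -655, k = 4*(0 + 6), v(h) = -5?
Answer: 3152/9 ≈ 350.22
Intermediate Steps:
k = 24 (k = 4*6 = 24)
E = -583/9 (E = 8 + (1/9)*(-655) = 8 - 655/9 = -583/9 ≈ -64.778)
Q(H, b) = 24*b
U(B, R) = -601/9 + B + R (U(B, R) = -2 + ((B + R) - 583/9) = -2 + (-583/9 + B + R) = -601/9 + B + R)
G(X, V) = -161 + X (G(X, V) = (-5 - 156) + X = -161 + X)
G(Q(11, 22), 317) + U(307, -257) = (-161 + 24*22) + (-601/9 + 307 - 257) = (-161 + 528) - 151/9 = 367 - 151/9 = 3152/9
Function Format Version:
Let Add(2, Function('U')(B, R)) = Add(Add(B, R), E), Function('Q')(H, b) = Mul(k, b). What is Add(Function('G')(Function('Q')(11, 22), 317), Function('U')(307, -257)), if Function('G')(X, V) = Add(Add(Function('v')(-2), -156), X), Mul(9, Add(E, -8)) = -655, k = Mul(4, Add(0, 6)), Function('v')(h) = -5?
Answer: Rational(3152, 9) ≈ 350.22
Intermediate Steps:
k = 24 (k = Mul(4, 6) = 24)
E = Rational(-583, 9) (E = Add(8, Mul(Rational(1, 9), -655)) = Add(8, Rational(-655, 9)) = Rational(-583, 9) ≈ -64.778)
Function('Q')(H, b) = Mul(24, b)
Function('U')(B, R) = Add(Rational(-601, 9), B, R) (Function('U')(B, R) = Add(-2, Add(Add(B, R), Rational(-583, 9))) = Add(-2, Add(Rational(-583, 9), B, R)) = Add(Rational(-601, 9), B, R))
Function('G')(X, V) = Add(-161, X) (Function('G')(X, V) = Add(Add(-5, -156), X) = Add(-161, X))
Add(Function('G')(Function('Q')(11, 22), 317), Function('U')(307, -257)) = Add(Add(-161, Mul(24, 22)), Add(Rational(-601, 9), 307, -257)) = Add(Add(-161, 528), Rational(-151, 9)) = Add(367, Rational(-151, 9)) = Rational(3152, 9)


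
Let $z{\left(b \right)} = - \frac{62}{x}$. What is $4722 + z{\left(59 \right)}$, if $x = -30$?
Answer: $\frac{70861}{15} \approx 4724.1$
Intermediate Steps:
$z{\left(b \right)} = \frac{31}{15}$ ($z{\left(b \right)} = - \frac{62}{-30} = \left(-62\right) \left(- \frac{1}{30}\right) = \frac{31}{15}$)
$4722 + z{\left(59 \right)} = 4722 + \frac{31}{15} = \frac{70861}{15}$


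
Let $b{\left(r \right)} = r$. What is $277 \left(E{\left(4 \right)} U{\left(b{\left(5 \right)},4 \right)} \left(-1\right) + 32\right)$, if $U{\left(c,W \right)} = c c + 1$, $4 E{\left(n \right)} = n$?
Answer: $1662$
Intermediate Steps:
$E{\left(n \right)} = \frac{n}{4}$
$U{\left(c,W \right)} = 1 + c^{2}$ ($U{\left(c,W \right)} = c^{2} + 1 = 1 + c^{2}$)
$277 \left(E{\left(4 \right)} U{\left(b{\left(5 \right)},4 \right)} \left(-1\right) + 32\right) = 277 \left(\frac{1}{4} \cdot 4 \left(1 + 5^{2}\right) \left(-1\right) + 32\right) = 277 \left(1 \left(1 + 25\right) \left(-1\right) + 32\right) = 277 \left(1 \cdot 26 \left(-1\right) + 32\right) = 277 \left(26 \left(-1\right) + 32\right) = 277 \left(-26 + 32\right) = 277 \cdot 6 = 1662$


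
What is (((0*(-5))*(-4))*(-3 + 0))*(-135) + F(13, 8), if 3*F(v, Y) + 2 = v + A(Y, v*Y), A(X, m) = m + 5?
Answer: 40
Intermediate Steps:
A(X, m) = 5 + m
F(v, Y) = 1 + v/3 + Y*v/3 (F(v, Y) = -2/3 + (v + (5 + v*Y))/3 = -2/3 + (v + (5 + Y*v))/3 = -2/3 + (5 + v + Y*v)/3 = -2/3 + (5/3 + v/3 + Y*v/3) = 1 + v/3 + Y*v/3)
(((0*(-5))*(-4))*(-3 + 0))*(-135) + F(13, 8) = (((0*(-5))*(-4))*(-3 + 0))*(-135) + (1 + (1/3)*13 + (1/3)*8*13) = ((0*(-4))*(-3))*(-135) + (1 + 13/3 + 104/3) = (0*(-3))*(-135) + 40 = 0*(-135) + 40 = 0 + 40 = 40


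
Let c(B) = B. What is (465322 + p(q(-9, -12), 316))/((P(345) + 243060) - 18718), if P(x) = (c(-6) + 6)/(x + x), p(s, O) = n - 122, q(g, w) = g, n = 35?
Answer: 465235/224342 ≈ 2.0738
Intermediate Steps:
p(s, O) = -87 (p(s, O) = 35 - 122 = -87)
P(x) = 0 (P(x) = (-6 + 6)/(x + x) = 0/((2*x)) = 0*(1/(2*x)) = 0)
(465322 + p(q(-9, -12), 316))/((P(345) + 243060) - 18718) = (465322 - 87)/((0 + 243060) - 18718) = 465235/(243060 - 18718) = 465235/224342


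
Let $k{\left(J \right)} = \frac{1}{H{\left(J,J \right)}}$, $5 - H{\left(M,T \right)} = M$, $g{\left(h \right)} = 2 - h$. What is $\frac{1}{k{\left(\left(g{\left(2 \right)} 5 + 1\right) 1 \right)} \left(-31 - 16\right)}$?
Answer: $- \frac{4}{47} \approx -0.085106$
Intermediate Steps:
$H{\left(M,T \right)} = 5 - M$
$k{\left(J \right)} = \frac{1}{5 - J}$
$\frac{1}{k{\left(\left(g{\left(2 \right)} 5 + 1\right) 1 \right)} \left(-31 - 16\right)} = \frac{1}{- \frac{1}{-5 + \left(\left(2 - 2\right) 5 + 1\right) 1} \left(-31 - 16\right)} = \frac{1}{- \frac{1}{-5 + \left(\left(2 - 2\right) 5 + 1\right) 1} \left(-47\right)} = \frac{1}{- \frac{1}{-5 + \left(0 \cdot 5 + 1\right) 1} \left(-47\right)} = \frac{1}{- \frac{1}{-5 + \left(0 + 1\right) 1} \left(-47\right)} = \frac{1}{- \frac{1}{-5 + 1 \cdot 1} \left(-47\right)} = \frac{1}{- \frac{1}{-5 + 1} \left(-47\right)} = \frac{1}{- \frac{1}{-4} \left(-47\right)} = \frac{1}{\left(-1\right) \left(- \frac{1}{4}\right) \left(-47\right)} = \frac{1}{\frac{1}{4} \left(-47\right)} = \frac{1}{- \frac{47}{4}} = - \frac{4}{47}$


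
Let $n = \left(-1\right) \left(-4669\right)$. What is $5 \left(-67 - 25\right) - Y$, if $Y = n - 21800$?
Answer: $16671$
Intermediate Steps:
$n = 4669$
$Y = -17131$ ($Y = 4669 - 21800 = -17131$)
$5 \left(-67 - 25\right) - Y = 5 \left(-67 - 25\right) - -17131 = 5 \left(-92\right) + 17131 = -460 + 17131 = 16671$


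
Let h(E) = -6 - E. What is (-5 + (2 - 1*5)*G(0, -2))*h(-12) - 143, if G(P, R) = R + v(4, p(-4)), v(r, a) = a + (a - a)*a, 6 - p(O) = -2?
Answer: -281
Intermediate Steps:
p(O) = 8 (p(O) = 6 - 1*(-2) = 6 + 2 = 8)
v(r, a) = a (v(r, a) = a + 0*a = a + 0 = a)
G(P, R) = 8 + R (G(P, R) = R + 8 = 8 + R)
(-5 + (2 - 1*5)*G(0, -2))*h(-12) - 143 = (-5 + (2 - 1*5)*(8 - 2))*(-6 - 1*(-12)) - 143 = (-5 + (2 - 5)*6)*(-6 + 12) - 143 = (-5 - 3*6)*6 - 143 = (-5 - 18)*6 - 143 = -23*6 - 143 = -138 - 143 = -281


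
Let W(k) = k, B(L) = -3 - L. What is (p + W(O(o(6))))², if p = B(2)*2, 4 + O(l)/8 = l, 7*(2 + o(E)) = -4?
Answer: 191844/49 ≈ 3915.2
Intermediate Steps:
o(E) = -18/7 (o(E) = -2 + (⅐)*(-4) = -2 - 4/7 = -18/7)
O(l) = -32 + 8*l
p = -10 (p = (-3 - 1*2)*2 = (-3 - 2)*2 = -5*2 = -10)
(p + W(O(o(6))))² = (-10 + (-32 + 8*(-18/7)))² = (-10 + (-32 - 144/7))² = (-10 - 368/7)² = (-438/7)² = 191844/49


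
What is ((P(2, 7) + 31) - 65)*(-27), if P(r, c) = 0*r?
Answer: 918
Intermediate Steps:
P(r, c) = 0
((P(2, 7) + 31) - 65)*(-27) = ((0 + 31) - 65)*(-27) = (31 - 65)*(-27) = -34*(-27) = 918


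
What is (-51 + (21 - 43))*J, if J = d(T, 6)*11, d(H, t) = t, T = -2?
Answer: -4818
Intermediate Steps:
J = 66 (J = 6*11 = 66)
(-51 + (21 - 43))*J = (-51 + (21 - 43))*66 = (-51 - 22)*66 = -73*66 = -4818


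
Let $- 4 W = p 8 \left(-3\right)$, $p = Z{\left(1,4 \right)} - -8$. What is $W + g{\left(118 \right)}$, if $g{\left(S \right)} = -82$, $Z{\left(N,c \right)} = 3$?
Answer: $-16$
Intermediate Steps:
$p = 11$ ($p = 3 - -8 = 3 + 8 = 11$)
$W = 66$ ($W = - \frac{11 \cdot 8 \left(-3\right)}{4} = - \frac{88 \left(-3\right)}{4} = \left(- \frac{1}{4}\right) \left(-264\right) = 66$)
$W + g{\left(118 \right)} = 66 - 82 = -16$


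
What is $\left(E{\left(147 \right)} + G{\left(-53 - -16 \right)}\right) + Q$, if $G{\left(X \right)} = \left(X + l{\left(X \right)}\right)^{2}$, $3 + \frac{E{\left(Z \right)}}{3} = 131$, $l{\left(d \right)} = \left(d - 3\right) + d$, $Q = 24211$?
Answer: $37591$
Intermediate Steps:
$l{\left(d \right)} = -3 + 2 d$ ($l{\left(d \right)} = \left(-3 + d\right) + d = -3 + 2 d$)
$E{\left(Z \right)} = 384$ ($E{\left(Z \right)} = -9 + 3 \cdot 131 = -9 + 393 = 384$)
$G{\left(X \right)} = \left(-3 + 3 X\right)^{2}$ ($G{\left(X \right)} = \left(X + \left(-3 + 2 X\right)\right)^{2} = \left(-3 + 3 X\right)^{2}$)
$\left(E{\left(147 \right)} + G{\left(-53 - -16 \right)}\right) + Q = \left(384 + 9 \left(-1 - 37\right)^{2}\right) + 24211 = \left(384 + 9 \left(-38\right)^{2}\right) + 24211 = \left(384 + 9 \cdot 1444\right) + 24211 = \left(384 + 12996\right) + 24211 = 13380 + 24211 = 37591$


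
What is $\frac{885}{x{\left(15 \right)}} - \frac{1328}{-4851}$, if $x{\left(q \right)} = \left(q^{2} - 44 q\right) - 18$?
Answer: $- \frac{1230517}{732501} \approx -1.6799$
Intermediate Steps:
$x{\left(q \right)} = -18 + q^{2} - 44 q$
$\frac{885}{x{\left(15 \right)}} - \frac{1328}{-4851} = \frac{885}{-18 + 15^{2} - 660} - \frac{1328}{-4851} = \frac{885}{-18 + 225 - 660} - - \frac{1328}{4851} = \frac{885}{-453} + \frac{1328}{4851} = 885 \left(- \frac{1}{453}\right) + \frac{1328}{4851} = - \frac{295}{151} + \frac{1328}{4851} = - \frac{1230517}{732501}$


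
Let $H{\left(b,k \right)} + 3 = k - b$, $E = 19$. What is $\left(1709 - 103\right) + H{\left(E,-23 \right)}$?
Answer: $1561$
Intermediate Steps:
$H{\left(b,k \right)} = -3 + k - b$ ($H{\left(b,k \right)} = -3 - \left(b - k\right) = -3 + k - b$)
$\left(1709 - 103\right) + H{\left(E,-23 \right)} = \left(1709 - 103\right) - 45 = 1606 - 45 = 1561$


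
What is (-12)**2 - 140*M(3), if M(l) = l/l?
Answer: 4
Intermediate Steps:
M(l) = 1
(-12)**2 - 140*M(3) = (-12)**2 - 140*1 = 144 - 140 = 4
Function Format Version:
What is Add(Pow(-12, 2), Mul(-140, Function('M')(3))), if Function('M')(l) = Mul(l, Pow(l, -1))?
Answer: 4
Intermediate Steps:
Function('M')(l) = 1
Add(Pow(-12, 2), Mul(-140, Function('M')(3))) = Add(Pow(-12, 2), Mul(-140, 1)) = Add(144, -140) = 4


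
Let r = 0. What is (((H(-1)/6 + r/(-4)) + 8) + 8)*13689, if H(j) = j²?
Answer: 442611/2 ≈ 2.2131e+5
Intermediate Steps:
(((H(-1)/6 + r/(-4)) + 8) + 8)*13689 = ((((-1)²/6 + 0/(-4)) + 8) + 8)*13689 = (((1*(⅙) + 0*(-¼)) + 8) + 8)*13689 = (((⅙ + 0) + 8) + 8)*13689 = ((⅙ + 8) + 8)*13689 = (49/6 + 8)*13689 = (97/6)*13689 = 442611/2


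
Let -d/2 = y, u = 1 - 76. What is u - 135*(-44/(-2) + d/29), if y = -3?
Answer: -89115/29 ≈ -3072.9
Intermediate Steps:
u = -75
d = 6 (d = -2*(-3) = 6)
u - 135*(-44/(-2) + d/29) = -75 - 135*(-44/(-2) + 6/29) = -75 - 135*(-44*(-1/2) + 6*(1/29)) = -75 - 135*(22 + 6/29) = -75 - 135*644/29 = -75 - 86940/29 = -89115/29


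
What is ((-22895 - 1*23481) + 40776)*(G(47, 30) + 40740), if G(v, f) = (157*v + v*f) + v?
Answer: -277625600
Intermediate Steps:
G(v, f) = 158*v + f*v (G(v, f) = (157*v + f*v) + v = 158*v + f*v)
((-22895 - 1*23481) + 40776)*(G(47, 30) + 40740) = ((-22895 - 1*23481) + 40776)*(47*(158 + 30) + 40740) = ((-22895 - 23481) + 40776)*(47*188 + 40740) = (-46376 + 40776)*(8836 + 40740) = -5600*49576 = -277625600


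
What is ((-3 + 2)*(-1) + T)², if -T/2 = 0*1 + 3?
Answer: 25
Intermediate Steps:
T = -6 (T = -2*(0*1 + 3) = -2*(0 + 3) = -2*3 = -6)
((-3 + 2)*(-1) + T)² = ((-3 + 2)*(-1) - 6)² = (-1*(-1) - 6)² = (1 - 6)² = (-5)² = 25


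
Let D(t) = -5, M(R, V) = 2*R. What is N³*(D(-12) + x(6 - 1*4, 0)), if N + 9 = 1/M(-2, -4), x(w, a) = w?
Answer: 151959/64 ≈ 2374.4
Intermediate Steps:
N = -37/4 (N = -9 + 1/(2*(-2)) = -9 + 1/(-4) = -9 - ¼ = -37/4 ≈ -9.2500)
N³*(D(-12) + x(6 - 1*4, 0)) = (-37/4)³*(-5 + (6 - 1*4)) = -50653*(-5 + (6 - 4))/64 = -50653*(-5 + 2)/64 = -50653/64*(-3) = 151959/64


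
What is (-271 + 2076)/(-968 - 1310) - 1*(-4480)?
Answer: 10203635/2278 ≈ 4479.2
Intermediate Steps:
(-271 + 2076)/(-968 - 1310) - 1*(-4480) = 1805/(-2278) + 4480 = 1805*(-1/2278) + 4480 = -1805/2278 + 4480 = 10203635/2278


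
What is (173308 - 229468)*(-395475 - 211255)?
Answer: 34073956800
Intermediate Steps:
(173308 - 229468)*(-395475 - 211255) = -56160*(-606730) = 34073956800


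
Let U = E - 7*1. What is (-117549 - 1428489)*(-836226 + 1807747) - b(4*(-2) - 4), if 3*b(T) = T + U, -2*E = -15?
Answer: -9012050302765/6 ≈ -1.5020e+12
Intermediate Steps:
E = 15/2 (E = -1/2*(-15) = 15/2 ≈ 7.5000)
U = 1/2 (U = 15/2 - 7*1 = 15/2 - 7 = 1/2 ≈ 0.50000)
b(T) = 1/6 + T/3 (b(T) = (T + 1/2)/3 = (1/2 + T)/3 = 1/6 + T/3)
(-117549 - 1428489)*(-836226 + 1807747) - b(4*(-2) - 4) = (-117549 - 1428489)*(-836226 + 1807747) - (1/6 + (4*(-2) - 4)/3) = -1546038*971521 - (1/6 + (-8 - 4)/3) = -1502008383798 - (1/6 + (1/3)*(-12)) = -1502008383798 - (1/6 - 4) = -1502008383798 - 1*(-23/6) = -1502008383798 + 23/6 = -9012050302765/6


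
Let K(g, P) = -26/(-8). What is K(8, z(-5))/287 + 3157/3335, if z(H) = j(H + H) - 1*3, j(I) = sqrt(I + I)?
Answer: 3667591/3828580 ≈ 0.95795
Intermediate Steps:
j(I) = sqrt(2)*sqrt(I) (j(I) = sqrt(2*I) = sqrt(2)*sqrt(I))
z(H) = -3 + 2*sqrt(H) (z(H) = sqrt(2)*sqrt(H + H) - 1*3 = sqrt(2)*sqrt(2*H) - 3 = sqrt(2)*(sqrt(2)*sqrt(H)) - 3 = 2*sqrt(H) - 3 = -3 + 2*sqrt(H))
K(g, P) = 13/4 (K(g, P) = -26*(-1/8) = 13/4)
K(8, z(-5))/287 + 3157/3335 = (13/4)/287 + 3157/3335 = (13/4)*(1/287) + 3157*(1/3335) = 13/1148 + 3157/3335 = 3667591/3828580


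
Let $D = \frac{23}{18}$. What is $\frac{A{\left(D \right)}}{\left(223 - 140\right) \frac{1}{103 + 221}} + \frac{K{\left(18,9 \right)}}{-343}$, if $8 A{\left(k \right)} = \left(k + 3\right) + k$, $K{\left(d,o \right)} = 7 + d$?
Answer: $\frac{75100}{28469} \approx 2.638$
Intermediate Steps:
$D = \frac{23}{18}$ ($D = 23 \cdot \frac{1}{18} = \frac{23}{18} \approx 1.2778$)
$A{\left(k \right)} = \frac{3}{8} + \frac{k}{4}$ ($A{\left(k \right)} = \frac{\left(k + 3\right) + k}{8} = \frac{\left(3 + k\right) + k}{8} = \frac{3 + 2 k}{8} = \frac{3}{8} + \frac{k}{4}$)
$\frac{A{\left(D \right)}}{\left(223 - 140\right) \frac{1}{103 + 221}} + \frac{K{\left(18,9 \right)}}{-343} = \frac{\frac{3}{8} + \frac{1}{4} \cdot \frac{23}{18}}{\left(223 - 140\right) \frac{1}{103 + 221}} + \frac{7 + 18}{-343} = \frac{\frac{3}{8} + \frac{23}{72}}{83 \cdot \frac{1}{324}} + 25 \left(- \frac{1}{343}\right) = \frac{25}{36 \cdot 83 \cdot \frac{1}{324}} - \frac{25}{343} = \frac{25}{36 \cdot \frac{83}{324}} - \frac{25}{343} = \frac{25}{36} \cdot \frac{324}{83} - \frac{25}{343} = \frac{225}{83} - \frac{25}{343} = \frac{75100}{28469}$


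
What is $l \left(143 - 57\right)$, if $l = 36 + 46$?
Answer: $7052$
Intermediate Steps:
$l = 82$
$l \left(143 - 57\right) = 82 \left(143 - 57\right) = 82 \cdot 86 = 7052$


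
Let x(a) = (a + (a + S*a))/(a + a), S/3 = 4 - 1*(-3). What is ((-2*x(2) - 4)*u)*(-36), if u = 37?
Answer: 35964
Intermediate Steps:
S = 21 (S = 3*(4 - 1*(-3)) = 3*(4 + 3) = 3*7 = 21)
x(a) = 23/2 (x(a) = (a + (a + 21*a))/(a + a) = (a + 22*a)/((2*a)) = (23*a)*(1/(2*a)) = 23/2)
((-2*x(2) - 4)*u)*(-36) = ((-2*23/2 - 4)*37)*(-36) = ((-23 - 4)*37)*(-36) = -27*37*(-36) = -999*(-36) = 35964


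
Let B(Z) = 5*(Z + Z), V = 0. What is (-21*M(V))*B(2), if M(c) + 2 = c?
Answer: 840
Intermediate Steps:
B(Z) = 10*Z (B(Z) = 5*(2*Z) = 10*Z)
M(c) = -2 + c
(-21*M(V))*B(2) = (-21*(-2 + 0))*(10*2) = -21*(-2)*20 = 42*20 = 840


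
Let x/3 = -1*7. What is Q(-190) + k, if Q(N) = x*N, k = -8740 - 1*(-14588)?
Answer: 9838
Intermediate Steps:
x = -21 (x = 3*(-1*7) = 3*(-7) = -21)
k = 5848 (k = -8740 + 14588 = 5848)
Q(N) = -21*N
Q(-190) + k = -21*(-190) + 5848 = 3990 + 5848 = 9838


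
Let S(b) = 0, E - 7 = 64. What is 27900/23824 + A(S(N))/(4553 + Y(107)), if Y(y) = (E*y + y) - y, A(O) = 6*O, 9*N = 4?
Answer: 6975/5956 ≈ 1.1711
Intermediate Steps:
N = 4/9 (N = (⅑)*4 = 4/9 ≈ 0.44444)
E = 71 (E = 7 + 64 = 71)
Y(y) = 71*y (Y(y) = (71*y + y) - y = 72*y - y = 71*y)
27900/23824 + A(S(N))/(4553 + Y(107)) = 27900/23824 + (6*0)/(4553 + 71*107) = 27900*(1/23824) + 0/(4553 + 7597) = 6975/5956 + 0/12150 = 6975/5956 + 0*(1/12150) = 6975/5956 + 0 = 6975/5956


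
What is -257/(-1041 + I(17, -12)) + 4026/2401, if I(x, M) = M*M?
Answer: 4228379/2153697 ≈ 1.9633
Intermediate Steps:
I(x, M) = M²
-257/(-1041 + I(17, -12)) + 4026/2401 = -257/(-1041 + (-12)²) + 4026/2401 = -257/(-1041 + 144) + 4026*(1/2401) = -257/(-897) + 4026/2401 = -257*(-1/897) + 4026/2401 = 257/897 + 4026/2401 = 4228379/2153697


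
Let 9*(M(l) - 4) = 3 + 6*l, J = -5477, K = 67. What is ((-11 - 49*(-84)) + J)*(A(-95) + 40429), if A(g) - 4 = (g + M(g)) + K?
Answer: -55354712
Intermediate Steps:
M(l) = 13/3 + 2*l/3 (M(l) = 4 + (3 + 6*l)/9 = 4 + (⅓ + 2*l/3) = 13/3 + 2*l/3)
A(g) = 226/3 + 5*g/3 (A(g) = 4 + ((g + (13/3 + 2*g/3)) + 67) = 4 + ((13/3 + 5*g/3) + 67) = 4 + (214/3 + 5*g/3) = 226/3 + 5*g/3)
((-11 - 49*(-84)) + J)*(A(-95) + 40429) = ((-11 - 49*(-84)) - 5477)*((226/3 + (5/3)*(-95)) + 40429) = ((-11 + 4116) - 5477)*((226/3 - 475/3) + 40429) = (4105 - 5477)*(-83 + 40429) = -1372*40346 = -55354712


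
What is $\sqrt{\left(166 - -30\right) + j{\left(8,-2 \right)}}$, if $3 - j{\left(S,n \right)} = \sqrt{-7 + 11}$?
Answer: $\sqrt{197} \approx 14.036$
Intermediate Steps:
$j{\left(S,n \right)} = 1$ ($j{\left(S,n \right)} = 3 - \sqrt{-7 + 11} = 3 - \sqrt{4} = 3 - 2 = 1$)
$\sqrt{\left(166 - -30\right) + j{\left(8,-2 \right)}} = \sqrt{\left(166 - -30\right) + 1} = \sqrt{\left(166 + 30\right) + 1} = \sqrt{196 + 1} = \sqrt{197}$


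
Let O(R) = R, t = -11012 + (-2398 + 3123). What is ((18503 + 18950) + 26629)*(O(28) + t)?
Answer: -657417238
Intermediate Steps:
t = -10287 (t = -11012 + 725 = -10287)
((18503 + 18950) + 26629)*(O(28) + t) = ((18503 + 18950) + 26629)*(28 - 10287) = (37453 + 26629)*(-10259) = 64082*(-10259) = -657417238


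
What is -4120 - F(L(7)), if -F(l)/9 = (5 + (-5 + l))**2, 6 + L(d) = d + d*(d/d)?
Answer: -3544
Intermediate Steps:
L(d) = -6 + 2*d (L(d) = -6 + (d + d*(d/d)) = -6 + (d + d*1) = -6 + (d + d) = -6 + 2*d)
F(l) = -9*l**2 (F(l) = -9*(5 + (-5 + l))**2 = -9*l**2)
-4120 - F(L(7)) = -4120 - (-9)*(-6 + 2*7)**2 = -4120 - (-9)*(-6 + 14)**2 = -4120 - (-9)*8**2 = -4120 - (-9)*64 = -4120 - 1*(-576) = -4120 + 576 = -3544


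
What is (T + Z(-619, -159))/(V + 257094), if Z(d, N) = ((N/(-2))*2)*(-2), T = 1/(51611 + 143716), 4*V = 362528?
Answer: -62113985/67920276402 ≈ -0.00091451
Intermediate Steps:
V = 90632 (V = (¼)*362528 = 90632)
T = 1/195327 ≈ 5.1196e-6
Z(d, N) = 2*N (Z(d, N) = ((N*(-½))*2)*(-2) = (-N/2*2)*(-2) = -N*(-2) = 2*N)
(T + Z(-619, -159))/(V + 257094) = (1/195327 + 2*(-159))/(90632 + 257094) = (1/195327 - 318)/347726 = -62113985/195327*1/347726 = -62113985/67920276402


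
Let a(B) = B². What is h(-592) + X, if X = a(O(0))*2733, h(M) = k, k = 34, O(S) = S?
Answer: 34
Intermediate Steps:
h(M) = 34
X = 0 (X = 0²*2733 = 0*2733 = 0)
h(-592) + X = 34 + 0 = 34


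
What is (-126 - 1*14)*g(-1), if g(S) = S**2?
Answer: -140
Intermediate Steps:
(-126 - 1*14)*g(-1) = (-126 - 1*14)*(-1)**2 = (-126 - 14)*1 = -140*1 = -140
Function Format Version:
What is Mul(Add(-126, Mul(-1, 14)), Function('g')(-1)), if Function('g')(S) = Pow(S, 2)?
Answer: -140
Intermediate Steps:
Mul(Add(-126, Mul(-1, 14)), Function('g')(-1)) = Mul(Add(-126, Mul(-1, 14)), Pow(-1, 2)) = Mul(Add(-126, -14), 1) = Mul(-140, 1) = -140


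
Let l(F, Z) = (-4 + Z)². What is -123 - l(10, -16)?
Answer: -523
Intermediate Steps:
-123 - l(10, -16) = -123 - (-4 - 16)² = -123 - 1*(-20)² = -123 - 1*400 = -123 - 400 = -523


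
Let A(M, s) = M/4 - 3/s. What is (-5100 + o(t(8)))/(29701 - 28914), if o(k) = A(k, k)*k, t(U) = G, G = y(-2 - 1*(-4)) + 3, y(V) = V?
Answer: -20387/3148 ≈ -6.4762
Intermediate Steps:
A(M, s) = -3/s + M/4 (A(M, s) = M*(¼) - 3/s = M/4 - 3/s = -3/s + M/4)
G = 5 (G = (-2 - 1*(-4)) + 3 = (-2 + 4) + 3 = 2 + 3 = 5)
t(U) = 5
o(k) = k*(-3/k + k/4) (o(k) = (-3/k + k/4)*k = k*(-3/k + k/4))
(-5100 + o(t(8)))/(29701 - 28914) = (-5100 + (-3 + (¼)*5²))/(29701 - 28914) = (-5100 + (-3 + (¼)*25))/787 = (-5100 + (-3 + 25/4))*(1/787) = (-5100 + 13/4)*(1/787) = -20387/4*1/787 = -20387/3148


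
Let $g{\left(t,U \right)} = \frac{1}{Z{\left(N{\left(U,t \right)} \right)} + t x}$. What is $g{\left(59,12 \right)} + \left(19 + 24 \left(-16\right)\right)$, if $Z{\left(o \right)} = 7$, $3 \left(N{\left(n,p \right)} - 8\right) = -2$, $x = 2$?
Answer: $- \frac{45624}{125} \approx -364.99$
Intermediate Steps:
$N{\left(n,p \right)} = \frac{22}{3}$ ($N{\left(n,p \right)} = 8 + \frac{1}{3} \left(-2\right) = 8 - \frac{2}{3} = \frac{22}{3}$)
$g{\left(t,U \right)} = \frac{1}{7 + 2 t}$ ($g{\left(t,U \right)} = \frac{1}{7 + t 2} = \frac{1}{7 + 2 t}$)
$g{\left(59,12 \right)} + \left(19 + 24 \left(-16\right)\right) = \frac{1}{7 + 2 \cdot 59} + \left(19 + 24 \left(-16\right)\right) = \frac{1}{7 + 118} + \left(19 - 384\right) = \frac{1}{125} - 365 = - \frac{45624}{125}$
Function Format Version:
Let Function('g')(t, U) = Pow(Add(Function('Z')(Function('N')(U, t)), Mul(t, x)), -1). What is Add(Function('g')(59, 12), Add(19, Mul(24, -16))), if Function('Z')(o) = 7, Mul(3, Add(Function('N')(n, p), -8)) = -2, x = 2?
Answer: Rational(-45624, 125) ≈ -364.99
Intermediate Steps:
Function('N')(n, p) = Rational(22, 3) (Function('N')(n, p) = Add(8, Mul(Rational(1, 3), -2)) = Add(8, Rational(-2, 3)) = Rational(22, 3))
Function('g')(t, U) = Pow(Add(7, Mul(2, t)), -1) (Function('g')(t, U) = Pow(Add(7, Mul(t, 2)), -1) = Pow(Add(7, Mul(2, t)), -1))
Add(Function('g')(59, 12), Add(19, Mul(24, -16))) = Add(Pow(Add(7, Mul(2, 59)), -1), Add(19, Mul(24, -16))) = Add(Pow(Add(7, 118), -1), Add(19, -384)) = Add(Pow(125, -1), -365) = Add(Rational(1, 125), -365) = Rational(-45624, 125)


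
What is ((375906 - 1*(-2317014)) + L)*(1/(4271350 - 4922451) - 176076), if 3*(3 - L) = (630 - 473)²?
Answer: -923350570629719240/1953303 ≈ -4.7271e+11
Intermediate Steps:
L = -24640/3 (L = 3 - (630 - 473)²/3 = 3 - ⅓*157² = 3 - ⅓*24649 = 3 - 24649/3 = -24640/3 ≈ -8213.3)
((375906 - 1*(-2317014)) + L)*(1/(4271350 - 4922451) - 176076) = ((375906 - 1*(-2317014)) - 24640/3)*(1/(4271350 - 4922451) - 176076) = ((375906 + 2317014) - 24640/3)*(1/(-651101) - 176076) = (2692920 - 24640/3)*(-1/651101 - 176076) = (8054120/3)*(-114643259677/651101) = -923350570629719240/1953303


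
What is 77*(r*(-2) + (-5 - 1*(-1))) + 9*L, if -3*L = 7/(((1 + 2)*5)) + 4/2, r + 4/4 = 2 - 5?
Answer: 1503/5 ≈ 300.60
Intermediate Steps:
r = -4 (r = -1 + (2 - 5) = -1 - 3 = -4)
L = -37/45 (L = -(7/(((1 + 2)*5)) + 4/2)/3 = -(7/((3*5)) + 4*(½))/3 = -(7/15 + 2)/3 = -⅓*37/15 = -37/45 ≈ -0.82222)
77*(r*(-2) + (-5 - 1*(-1))) + 9*L = 77*(-4*(-2) + (-5 - 1*(-1))) + 9*(-37/45) = 77*(8 + (-5 + 1)) - 37/5 = 77*(8 - 4) - 37/5 = 77*4 - 37/5 = 308 - 37/5 = 1503/5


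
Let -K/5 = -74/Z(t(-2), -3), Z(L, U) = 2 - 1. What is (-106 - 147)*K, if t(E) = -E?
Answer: -93610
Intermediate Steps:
Z(L, U) = 1
K = 370 (K = -(-370)/1 = -(-370) = -5*(-74) = 370)
(-106 - 147)*K = (-106 - 147)*370 = -253*370 = -93610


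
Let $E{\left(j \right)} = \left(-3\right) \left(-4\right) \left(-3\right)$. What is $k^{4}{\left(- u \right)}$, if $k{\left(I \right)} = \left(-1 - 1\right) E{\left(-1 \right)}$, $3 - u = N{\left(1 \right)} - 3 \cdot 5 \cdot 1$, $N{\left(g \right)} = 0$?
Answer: $26873856$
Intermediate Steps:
$E{\left(j \right)} = -36$ ($E{\left(j \right)} = 12 \left(-3\right) = -36$)
$u = 18$ ($u = 3 - \left(0 - 3 \cdot 5 \cdot 1\right) = 3 - \left(0 - 15 \cdot 1\right) = 3 - \left(0 - 15\right) = 3 - -15 = 3 + 15 = 18$)
$k{\left(I \right)} = 72$ ($k{\left(I \right)} = \left(-1 - 1\right) \left(-36\right) = \left(-2\right) \left(-36\right) = 72$)
$k^{4}{\left(- u \right)} = 72^{4} = 26873856$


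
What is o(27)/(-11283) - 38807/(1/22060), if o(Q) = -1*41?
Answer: -9659177944819/11283 ≈ -8.5608e+8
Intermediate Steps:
o(Q) = -41
o(27)/(-11283) - 38807/(1/22060) = -41/(-11283) - 38807/(1/22060) = -41*(-1/11283) - 38807/1/22060 = 41/11283 - 38807*22060 = 41/11283 - 856082420 = -9659177944819/11283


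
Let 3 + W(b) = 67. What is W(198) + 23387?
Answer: 23451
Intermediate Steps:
W(b) = 64 (W(b) = -3 + 67 = 64)
W(198) + 23387 = 64 + 23387 = 23451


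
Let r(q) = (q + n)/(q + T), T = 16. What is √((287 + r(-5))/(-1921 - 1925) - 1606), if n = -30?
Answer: I*√718636770687/21153 ≈ 40.076*I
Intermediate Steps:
r(q) = (-30 + q)/(16 + q) (r(q) = (q - 30)/(q + 16) = (-30 + q)/(16 + q))
√((287 + r(-5))/(-1921 - 1925) - 1606) = √((287 + (-30 - 5)/(16 - 5))/(-1921 - 1925) - 1606) = √((287 - 35/11)/(-3846) - 1606) = √((287 + (1/11)*(-35))*(-1/3846) - 1606) = √((287 - 35/11)*(-1/3846) - 1606) = √((3122/11)*(-1/3846) - 1606) = √(-1561/21153 - 1606) = √(-33973279/21153) = I*√718636770687/21153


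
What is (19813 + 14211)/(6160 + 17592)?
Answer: 4253/2969 ≈ 1.4325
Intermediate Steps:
(19813 + 14211)/(6160 + 17592) = 34024/23752 = 34024*(1/23752) = 4253/2969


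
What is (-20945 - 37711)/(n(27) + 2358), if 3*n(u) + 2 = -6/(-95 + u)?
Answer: -5982912/240451 ≈ -24.882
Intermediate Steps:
n(u) = -⅔ - 2/(-95 + u) (n(u) = -⅔ + (-6/(-95 + u))/3 = -⅔ - 2/(-95 + u))
(-20945 - 37711)/(n(27) + 2358) = (-20945 - 37711)/(2*(92 - 1*27)/(3*(-95 + 27)) + 2358) = -58656/((⅔)*(92 - 27)/(-68) + 2358) = -58656/((⅔)*(-1/68)*65 + 2358) = -58656/(-65/102 + 2358) = -58656/240451/102 = -58656*102/240451 = -5982912/240451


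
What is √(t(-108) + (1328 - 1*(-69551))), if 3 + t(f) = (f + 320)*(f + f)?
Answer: 2*√6271 ≈ 158.38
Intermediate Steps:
t(f) = -3 + 2*f*(320 + f) (t(f) = -3 + (f + 320)*(f + f) = -3 + (320 + f)*(2*f) = -3 + 2*f*(320 + f))
√(t(-108) + (1328 - 1*(-69551))) = √((-3 + 2*(-108)² + 640*(-108)) + (1328 - 1*(-69551))) = √((-3 + 2*11664 - 69120) + (1328 + 69551)) = √((-3 + 23328 - 69120) + 70879) = √(-45795 + 70879) = √25084 = 2*√6271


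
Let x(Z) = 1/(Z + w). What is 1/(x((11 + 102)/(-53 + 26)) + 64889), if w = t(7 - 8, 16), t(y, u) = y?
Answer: 140/9084433 ≈ 1.5411e-5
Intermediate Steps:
w = -1 (w = 7 - 8 = -1)
x(Z) = 1/(-1 + Z) (x(Z) = 1/(Z - 1) = 1/(-1 + Z))
1/(x((11 + 102)/(-53 + 26)) + 64889) = 1/(1/(-1 + (11 + 102)/(-53 + 26)) + 64889) = 1/(1/(-1 + 113/(-27)) + 64889) = 1/(1/(-1 + 113*(-1/27)) + 64889) = 1/(1/(-1 - 113/27) + 64889) = 1/(1/(-140/27) + 64889) = 1/(-27/140 + 64889) = 1/(9084433/140) = 140/9084433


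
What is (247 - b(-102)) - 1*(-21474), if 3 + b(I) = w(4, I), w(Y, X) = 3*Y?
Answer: 21712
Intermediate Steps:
b(I) = 9 (b(I) = -3 + 3*4 = -3 + 12 = 9)
(247 - b(-102)) - 1*(-21474) = (247 - 1*9) - 1*(-21474) = (247 - 9) + 21474 = 238 + 21474 = 21712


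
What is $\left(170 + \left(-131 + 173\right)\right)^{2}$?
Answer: $44944$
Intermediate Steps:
$\left(170 + \left(-131 + 173\right)\right)^{2} = \left(170 + 42\right)^{2} = 212^{2} = 44944$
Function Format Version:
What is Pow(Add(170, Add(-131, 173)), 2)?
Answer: 44944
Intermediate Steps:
Pow(Add(170, Add(-131, 173)), 2) = Pow(Add(170, 42), 2) = Pow(212, 2) = 44944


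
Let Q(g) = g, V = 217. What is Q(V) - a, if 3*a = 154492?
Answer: -153841/3 ≈ -51280.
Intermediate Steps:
a = 154492/3 (a = (1/3)*154492 = 154492/3 ≈ 51497.)
Q(V) - a = 217 - 1*154492/3 = 217 - 154492/3 = -153841/3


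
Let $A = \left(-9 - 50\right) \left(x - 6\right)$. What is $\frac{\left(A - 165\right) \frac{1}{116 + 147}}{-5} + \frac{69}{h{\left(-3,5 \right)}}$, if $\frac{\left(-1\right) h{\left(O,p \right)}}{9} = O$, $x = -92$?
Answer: $- \frac{20308}{11835} \approx -1.7159$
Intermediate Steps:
$h{\left(O,p \right)} = - 9 O$
$A = 5782$ ($A = \left(-9 - 50\right) \left(-92 - 6\right) = \left(-59\right) \left(-98\right) = 5782$)
$\frac{\left(A - 165\right) \frac{1}{116 + 147}}{-5} + \frac{69}{h{\left(-3,5 \right)}} = \frac{\left(5782 - 165\right) \frac{1}{116 + 147}}{-5} + \frac{69}{\left(-9\right) \left(-3\right)} = \frac{5617}{263} \left(- \frac{1}{5}\right) + \frac{69}{27} = 5617 \cdot \frac{1}{263} \left(- \frac{1}{5}\right) + 69 \cdot \frac{1}{27} = \frac{5617}{263} \left(- \frac{1}{5}\right) + \frac{23}{9} = - \frac{5617}{1315} + \frac{23}{9} = - \frac{20308}{11835}$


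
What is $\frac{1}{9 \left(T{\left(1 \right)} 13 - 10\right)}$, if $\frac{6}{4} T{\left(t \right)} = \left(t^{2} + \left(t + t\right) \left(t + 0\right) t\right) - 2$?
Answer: $- \frac{1}{12} \approx -0.083333$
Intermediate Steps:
$T{\left(t \right)} = - \frac{4}{3} + \frac{2 t^{2}}{3} + \frac{4 t^{3}}{3}$ ($T{\left(t \right)} = \frac{2 \left(\left(t^{2} + \left(t + t\right) \left(t + 0\right) t\right) - 2\right)}{3} = \frac{2 \left(\left(t^{2} + 2 t t t\right) - 2\right)}{3} = \frac{2 \left(\left(t^{2} + 2 t^{2} t\right) - 2\right)}{3} = \frac{2 \left(\left(t^{2} + 2 t^{3}\right) - 2\right)}{3} = \frac{2 \left(-2 + t^{2} + 2 t^{3}\right)}{3} = - \frac{4}{3} + \frac{2 t^{2}}{3} + \frac{4 t^{3}}{3}$)
$\frac{1}{9 \left(T{\left(1 \right)} 13 - 10\right)} = \frac{1}{9 \left(\left(- \frac{4}{3} + \frac{2 \cdot 1^{2}}{3} + \frac{4 \cdot 1^{3}}{3}\right) 13 - 10\right)} = \frac{1}{9 \left(\left(- \frac{4}{3} + \frac{2}{3} \cdot 1 + \frac{4}{3} \cdot 1\right) 13 - 10\right)} = \frac{1}{9 \left(\left(- \frac{4}{3} + \frac{2}{3} + \frac{4}{3}\right) 13 - 10\right)} = \frac{1}{9 \left(\frac{2}{3} \cdot 13 - 10\right)} = \frac{1}{9 \left(\frac{26}{3} - 10\right)} = \frac{1}{9 \left(- \frac{4}{3}\right)} = \frac{1}{-12} = - \frac{1}{12}$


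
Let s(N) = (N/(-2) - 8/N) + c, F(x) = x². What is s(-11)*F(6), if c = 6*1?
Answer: 4842/11 ≈ 440.18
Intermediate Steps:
c = 6
s(N) = 6 - 8/N - N/2 (s(N) = (N/(-2) - 8/N) + 6 = (N*(-½) - 8/N) + 6 = (-N/2 - 8/N) + 6 = (-8/N - N/2) + 6 = 6 - 8/N - N/2)
s(-11)*F(6) = (6 - 8/(-11) - ½*(-11))*6² = (6 - 8*(-1/11) + 11/2)*36 = (6 + 8/11 + 11/2)*36 = (269/22)*36 = 4842/11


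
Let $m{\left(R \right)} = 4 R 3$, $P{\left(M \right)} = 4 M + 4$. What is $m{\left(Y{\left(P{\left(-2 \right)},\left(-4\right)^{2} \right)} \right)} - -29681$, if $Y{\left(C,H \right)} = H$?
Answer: $29873$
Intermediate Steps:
$P{\left(M \right)} = 4 + 4 M$
$m{\left(R \right)} = 12 R$
$m{\left(Y{\left(P{\left(-2 \right)},\left(-4\right)^{2} \right)} \right)} - -29681 = 12 \left(-4\right)^{2} - -29681 = 12 \cdot 16 + 29681 = 192 + 29681 = 29873$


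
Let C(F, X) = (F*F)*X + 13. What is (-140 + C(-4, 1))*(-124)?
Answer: 13764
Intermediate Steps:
C(F, X) = 13 + X*F² (C(F, X) = F²*X + 13 = X*F² + 13 = 13 + X*F²)
(-140 + C(-4, 1))*(-124) = (-140 + (13 + 1*(-4)²))*(-124) = (-140 + (13 + 1*16))*(-124) = (-140 + (13 + 16))*(-124) = (-140 + 29)*(-124) = -111*(-124) = 13764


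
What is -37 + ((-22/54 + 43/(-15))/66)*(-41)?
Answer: -155774/4455 ≈ -34.966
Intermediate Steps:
-37 + ((-22/54 + 43/(-15))/66)*(-41) = -37 + ((-22*1/54 + 43*(-1/15))*(1/66))*(-41) = -37 + ((-11/27 - 43/15)*(1/66))*(-41) = -37 - 442/135*1/66*(-41) = -37 - 221/4455*(-41) = -37 + 9061/4455 = -155774/4455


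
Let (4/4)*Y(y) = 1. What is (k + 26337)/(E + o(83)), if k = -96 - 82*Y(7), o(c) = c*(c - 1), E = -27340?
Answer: -26159/20534 ≈ -1.2739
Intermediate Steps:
Y(y) = 1
o(c) = c*(-1 + c)
k = -178 (k = -96 - 82*1 = -96 - 82 = -178)
(k + 26337)/(E + o(83)) = (-178 + 26337)/(-27340 + 83*(-1 + 83)) = 26159/(-27340 + 83*82) = 26159/(-27340 + 6806) = 26159/(-20534) = 26159*(-1/20534) = -26159/20534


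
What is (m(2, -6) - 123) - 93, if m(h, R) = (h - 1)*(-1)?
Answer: -217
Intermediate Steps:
m(h, R) = 1 - h (m(h, R) = (-1 + h)*(-1) = 1 - h)
(m(2, -6) - 123) - 93 = ((1 - 1*2) - 123) - 93 = ((1 - 2) - 123) - 93 = (-1 - 123) - 93 = -124 - 93 = -217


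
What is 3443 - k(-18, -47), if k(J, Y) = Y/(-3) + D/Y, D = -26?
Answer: 483176/141 ≈ 3426.8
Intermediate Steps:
k(J, Y) = -26/Y - Y/3 (k(J, Y) = Y/(-3) - 26/Y = Y*(-⅓) - 26/Y = -Y/3 - 26/Y = -26/Y - Y/3)
3443 - k(-18, -47) = 3443 - (-26/(-47) - ⅓*(-47)) = 3443 - (-26*(-1/47) + 47/3) = 3443 - (26/47 + 47/3) = 3443 - 1*2287/141 = 3443 - 2287/141 = 483176/141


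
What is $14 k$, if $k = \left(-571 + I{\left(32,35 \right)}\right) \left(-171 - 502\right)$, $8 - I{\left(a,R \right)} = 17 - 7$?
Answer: $5398806$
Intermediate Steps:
$I{\left(a,R \right)} = -2$ ($I{\left(a,R \right)} = 8 - \left(17 - 7\right) = 8 - 10 = -2$)
$k = 385629$ ($k = \left(-571 - 2\right) \left(-171 - 502\right) = \left(-573\right) \left(-673\right) = 385629$)
$14 k = 14 \cdot 385629 = 5398806$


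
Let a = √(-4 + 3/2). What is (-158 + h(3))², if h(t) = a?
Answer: (316 - I*√10)²/4 ≈ 24962.0 - 499.64*I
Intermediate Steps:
a = I*√10/2 (a = √(-4 + 3*(½)) = √(-4 + 3/2) = √(-5/2) = I*√10/2 ≈ 1.5811*I)
h(t) = I*√10/2
(-158 + h(3))² = (-158 + I*√10/2)²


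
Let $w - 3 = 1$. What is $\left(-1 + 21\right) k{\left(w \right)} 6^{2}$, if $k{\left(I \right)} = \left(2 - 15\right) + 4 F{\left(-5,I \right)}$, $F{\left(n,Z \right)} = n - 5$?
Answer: $-38160$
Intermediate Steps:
$F{\left(n,Z \right)} = -5 + n$
$w = 4$ ($w = 3 + 1 = 4$)
$k{\left(I \right)} = -53$ ($k{\left(I \right)} = \left(2 - 15\right) + 4 \left(-5 - 5\right) = \left(2 - 15\right) + 4 \left(-10\right) = -13 - 40 = -53$)
$\left(-1 + 21\right) k{\left(w \right)} 6^{2} = \left(-1 + 21\right) \left(-53\right) 6^{2} = 20 \left(-53\right) 36 = \left(-1060\right) 36 = -38160$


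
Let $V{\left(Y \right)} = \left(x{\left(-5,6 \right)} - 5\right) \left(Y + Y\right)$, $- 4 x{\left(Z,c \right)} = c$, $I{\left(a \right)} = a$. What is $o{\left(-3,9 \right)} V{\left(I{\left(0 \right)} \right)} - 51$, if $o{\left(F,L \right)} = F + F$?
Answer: $-51$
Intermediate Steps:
$x{\left(Z,c \right)} = - \frac{c}{4}$
$o{\left(F,L \right)} = 2 F$
$V{\left(Y \right)} = - 13 Y$ ($V{\left(Y \right)} = \left(\left(- \frac{1}{4}\right) 6 - 5\right) \left(Y + Y\right) = \left(- \frac{3}{2} - 5\right) 2 Y = - \frac{13 \cdot 2 Y}{2} = - 13 Y$)
$o{\left(-3,9 \right)} V{\left(I{\left(0 \right)} \right)} - 51 = 2 \left(-3\right) \left(\left(-13\right) 0\right) - 51 = \left(-6\right) 0 - 51 = 0 - 51 = -51$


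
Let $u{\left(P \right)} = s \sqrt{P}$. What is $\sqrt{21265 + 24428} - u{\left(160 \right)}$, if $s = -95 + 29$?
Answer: $3 \sqrt{5077} + 264 \sqrt{10} \approx 1048.6$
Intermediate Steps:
$s = -66$
$u{\left(P \right)} = - 66 \sqrt{P}$
$\sqrt{21265 + 24428} - u{\left(160 \right)} = \sqrt{21265 + 24428} - - 66 \sqrt{160} = \sqrt{45693} - - 66 \cdot 4 \sqrt{10} = 3 \sqrt{5077} - - 264 \sqrt{10} = 3 \sqrt{5077} + 264 \sqrt{10}$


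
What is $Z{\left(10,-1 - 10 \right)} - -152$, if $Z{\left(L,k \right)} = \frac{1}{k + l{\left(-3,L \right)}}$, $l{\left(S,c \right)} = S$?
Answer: $\frac{2127}{14} \approx 151.93$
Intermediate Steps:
$Z{\left(L,k \right)} = \frac{1}{-3 + k}$ ($Z{\left(L,k \right)} = \frac{1}{k - 3} = \frac{1}{-3 + k}$)
$Z{\left(10,-1 - 10 \right)} - -152 = \frac{1}{-3 - 11} - -152 = \frac{1}{-3 - 11} + 152 = \frac{1}{-14} + 152 = - \frac{1}{14} + 152 = \frac{2127}{14}$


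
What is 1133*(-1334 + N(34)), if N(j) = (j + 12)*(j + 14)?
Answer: 990242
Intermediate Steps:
N(j) = (12 + j)*(14 + j)
1133*(-1334 + N(34)) = 1133*(-1334 + (168 + 34² + 26*34)) = 1133*(-1334 + (168 + 1156 + 884)) = 1133*(-1334 + 2208) = 1133*874 = 990242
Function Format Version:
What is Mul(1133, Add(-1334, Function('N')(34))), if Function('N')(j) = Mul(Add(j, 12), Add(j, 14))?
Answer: 990242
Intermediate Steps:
Function('N')(j) = Mul(Add(12, j), Add(14, j))
Mul(1133, Add(-1334, Function('N')(34))) = Mul(1133, Add(-1334, Add(168, Pow(34, 2), Mul(26, 34)))) = Mul(1133, Add(-1334, Add(168, 1156, 884))) = Mul(1133, Add(-1334, 2208)) = Mul(1133, 874) = 990242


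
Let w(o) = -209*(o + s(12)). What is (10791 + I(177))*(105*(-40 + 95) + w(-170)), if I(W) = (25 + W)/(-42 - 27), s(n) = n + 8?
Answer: 9211665375/23 ≈ 4.0051e+8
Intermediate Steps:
s(n) = 8 + n
I(W) = -25/69 - W/69 (I(W) = (25 + W)/(-69) = (25 + W)*(-1/69) = -25/69 - W/69)
w(o) = -4180 - 209*o (w(o) = -209*(o + (8 + 12)) = -209*(o + 20) = -209*(20 + o) = -4180 - 209*o)
(10791 + I(177))*(105*(-40 + 95) + w(-170)) = (10791 + (-25/69 - 1/69*177))*(105*(-40 + 95) + (-4180 - 209*(-170))) = (10791 + (-25/69 - 59/23))*(105*55 + (-4180 + 35530)) = (10791 - 202/69)*(5775 + 31350) = (744377/69)*37125 = 9211665375/23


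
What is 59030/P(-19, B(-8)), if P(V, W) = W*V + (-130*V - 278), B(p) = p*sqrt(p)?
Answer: 4043555/155928 - 560785*I*sqrt(2)/155928 ≈ 25.932 - 5.0861*I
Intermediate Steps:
B(p) = p**(3/2)
P(V, W) = -278 - 130*V + V*W (P(V, W) = V*W + (-278 - 130*V) = -278 - 130*V + V*W)
59030/P(-19, B(-8)) = 59030/(-278 - 130*(-19) - (-304)*I*sqrt(2)) = 59030/(-278 + 2470 - (-304)*I*sqrt(2)) = 59030/(-278 + 2470 + 304*I*sqrt(2)) = 59030/(2192 + 304*I*sqrt(2))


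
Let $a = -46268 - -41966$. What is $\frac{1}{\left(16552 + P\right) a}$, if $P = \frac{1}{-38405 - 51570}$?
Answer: $- \frac{89975}{6406823188098} \approx -1.4044 \cdot 10^{-8}$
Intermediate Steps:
$P = - \frac{1}{89975}$ ($P = \frac{1}{-89975} = - \frac{1}{89975} \approx -1.1114 \cdot 10^{-5}$)
$a = -4302$ ($a = -46268 + 41966 = -4302$)
$\frac{1}{\left(16552 + P\right) a} = \frac{1}{\left(16552 - \frac{1}{89975}\right) \left(-4302\right)} = \frac{1}{\frac{1489266199}{89975}} \left(- \frac{1}{4302}\right) = \frac{89975}{1489266199} \left(- \frac{1}{4302}\right) = - \frac{89975}{6406823188098}$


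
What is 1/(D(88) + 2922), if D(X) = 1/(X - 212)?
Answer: 124/362327 ≈ 0.00034223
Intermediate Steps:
D(X) = 1/(-212 + X)
1/(D(88) + 2922) = 1/(1/(-212 + 88) + 2922) = 1/(1/(-124) + 2922) = 1/(-1/124 + 2922) = 1/(362327/124) = 124/362327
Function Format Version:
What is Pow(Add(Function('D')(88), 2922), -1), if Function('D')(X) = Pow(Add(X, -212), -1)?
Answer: Rational(124, 362327) ≈ 0.00034223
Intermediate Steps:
Function('D')(X) = Pow(Add(-212, X), -1)
Pow(Add(Function('D')(88), 2922), -1) = Pow(Add(Pow(Add(-212, 88), -1), 2922), -1) = Pow(Add(Pow(-124, -1), 2922), -1) = Pow(Add(Rational(-1, 124), 2922), -1) = Pow(Rational(362327, 124), -1) = Rational(124, 362327)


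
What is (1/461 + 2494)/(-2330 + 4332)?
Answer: 1149735/922922 ≈ 1.2458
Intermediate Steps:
(1/461 + 2494)/(-2330 + 4332) = (1/461 + 2494)/2002 = (1149735/461)*(1/2002) = 1149735/922922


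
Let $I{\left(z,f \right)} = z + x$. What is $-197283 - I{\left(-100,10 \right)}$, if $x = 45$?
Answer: $-197228$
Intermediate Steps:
$I{\left(z,f \right)} = 45 + z$ ($I{\left(z,f \right)} = z + 45 = 45 + z$)
$-197283 - I{\left(-100,10 \right)} = -197283 - \left(45 - 100\right) = -197283 - -55 = -197283 + 55 = -197228$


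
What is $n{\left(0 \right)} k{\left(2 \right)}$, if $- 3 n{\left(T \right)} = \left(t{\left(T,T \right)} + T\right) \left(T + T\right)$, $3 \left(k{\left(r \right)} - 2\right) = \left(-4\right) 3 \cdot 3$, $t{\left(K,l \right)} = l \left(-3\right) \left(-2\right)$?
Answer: $0$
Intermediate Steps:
$t{\left(K,l \right)} = 6 l$ ($t{\left(K,l \right)} = - 3 l \left(-2\right) = 6 l$)
$k{\left(r \right)} = -10$ ($k{\left(r \right)} = 2 + \frac{\left(-4\right) 3 \cdot 3}{3} = 2 + \frac{\left(-12\right) 3}{3} = 2 + \frac{1}{3} \left(-36\right) = 2 - 12 = -10$)
$n{\left(T \right)} = - \frac{14 T^{2}}{3}$ ($n{\left(T \right)} = - \frac{\left(6 T + T\right) \left(T + T\right)}{3} = - \frac{7 T 2 T}{3} = - \frac{14 T^{2}}{3}$)
$n{\left(0 \right)} k{\left(2 \right)} = - \frac{14 \cdot 0^{2}}{3} \left(-10\right) = \left(- \frac{14}{3}\right) 0 \left(-10\right) = 0 \left(-10\right) = 0$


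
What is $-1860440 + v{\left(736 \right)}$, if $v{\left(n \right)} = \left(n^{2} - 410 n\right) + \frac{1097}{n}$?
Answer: $- \frac{1192689847}{736} \approx -1.6205 \cdot 10^{6}$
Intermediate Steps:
$v{\left(n \right)} = n^{2} - 410 n + \frac{1097}{n}$
$-1860440 + v{\left(736 \right)} = -1860440 + \frac{1097 + 736^{2} \left(-410 + 736\right)}{736} = -1860440 + \frac{1097 + 541696 \cdot 326}{736} = -1860440 + \frac{1097 + 176592896}{736} = -1860440 + \frac{1}{736} \cdot 176593993 = -1860440 + \frac{176593993}{736} = - \frac{1192689847}{736}$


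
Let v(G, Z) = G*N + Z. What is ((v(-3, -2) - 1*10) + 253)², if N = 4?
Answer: 52441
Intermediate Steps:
v(G, Z) = Z + 4*G (v(G, Z) = G*4 + Z = 4*G + Z = Z + 4*G)
((v(-3, -2) - 1*10) + 253)² = (((-2 + 4*(-3)) - 1*10) + 253)² = (((-2 - 12) - 10) + 253)² = ((-14 - 10) + 253)² = (-24 + 253)² = 229² = 52441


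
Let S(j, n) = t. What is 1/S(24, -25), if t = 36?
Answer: 1/36 ≈ 0.027778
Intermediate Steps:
S(j, n) = 36
1/S(24, -25) = 1/36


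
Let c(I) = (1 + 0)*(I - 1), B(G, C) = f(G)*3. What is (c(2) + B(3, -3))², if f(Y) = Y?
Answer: 100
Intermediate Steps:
B(G, C) = 3*G (B(G, C) = G*3 = 3*G)
c(I) = -1 + I (c(I) = 1*(-1 + I) = -1 + I)
(c(2) + B(3, -3))² = ((-1 + 2) + 3*3)² = (1 + 9)² = 10² = 100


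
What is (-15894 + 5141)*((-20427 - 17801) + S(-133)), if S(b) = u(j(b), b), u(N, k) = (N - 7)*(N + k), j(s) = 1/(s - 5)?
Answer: 7637476824491/19044 ≈ 4.0104e+8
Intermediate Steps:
j(s) = 1/(-5 + s)
u(N, k) = (-7 + N)*(N + k)
S(b) = (-5 + b)⁻² - 7*b - 7/(-5 + b) + b/(-5 + b) (S(b) = (1/(-5 + b))² - 7/(-5 + b) - 7*b + b/(-5 + b) = (-5 + b)⁻² - 7/(-5 + b) - 7*b + b/(-5 + b) = (-5 + b)⁻² - 7*b - 7/(-5 + b) + b/(-5 + b))
(-15894 + 5141)*((-20427 - 17801) + S(-133)) = (-15894 + 5141)*((-20427 - 17801) + (36 - 187*(-133) - 7*(-133)³ + 71*(-133)²)/(25 + (-133)² - 10*(-133))) = -10753*(-38228 + (36 + 24871 - 7*(-2352637) + 71*17689)/(25 + 17689 + 1330)) = -10753*(-38228 + (36 + 24871 + 16468459 + 1255919)/19044) = -10753*(-38228 + (1/19044)*17749285) = -10753*(-38228 + 17749285/19044) = -10753*(-710264747/19044) = 7637476824491/19044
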